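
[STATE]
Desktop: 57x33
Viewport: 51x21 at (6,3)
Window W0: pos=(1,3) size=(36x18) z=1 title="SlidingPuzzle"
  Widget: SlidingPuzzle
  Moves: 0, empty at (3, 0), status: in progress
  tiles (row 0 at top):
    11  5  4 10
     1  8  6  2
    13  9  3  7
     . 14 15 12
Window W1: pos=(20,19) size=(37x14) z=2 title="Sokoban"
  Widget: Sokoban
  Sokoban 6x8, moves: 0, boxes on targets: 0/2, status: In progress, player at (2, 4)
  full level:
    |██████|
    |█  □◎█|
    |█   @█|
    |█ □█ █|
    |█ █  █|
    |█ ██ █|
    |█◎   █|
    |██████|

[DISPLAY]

━━━━━━━━━━━━━━━━━━━━━━━━━━━━━━┓                    
dingPuzzle                    ┃                    
──────────────────────────────┨                    
─┬────┬────┬────┐             ┃                    
 │  5 │  4 │ 10 │             ┃                    
─┼────┼────┼────┤             ┃                    
 │  8 │  6 │  2 │             ┃                    
─┼────┼────┼────┤             ┃                    
 │  9 │  3 │  7 │             ┃                    
─┼────┼────┼────┤             ┃                    
 │ 14 │ 15 │ 12 │             ┃                    
─┴────┴────┴────┘             ┃                    
s: 0                          ┃                    
                              ┃                    
                              ┃                    
                              ┃                    
              ┏━━━━━━━━━━━━━━━━━━━━━━━━━━━━━━━━━━━┓
━━━━━━━━━━━━━━┃ Sokoban                           ┃
              ┠───────────────────────────────────┨
              ┃██████                             ┃
              ┃█  □◎█                             ┃


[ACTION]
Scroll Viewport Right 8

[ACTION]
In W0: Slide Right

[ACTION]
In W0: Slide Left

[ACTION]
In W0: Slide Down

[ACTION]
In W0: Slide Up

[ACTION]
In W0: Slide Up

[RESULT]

━━━━━━━━━━━━━━━━━━━━━━━━━━━━━━┓                    
dingPuzzle                    ┃                    
──────────────────────────────┨                    
─┬────┬────┬────┐             ┃                    
 │  5 │  4 │ 10 │             ┃                    
─┼────┼────┼────┤             ┃                    
 │  8 │  6 │  2 │             ┃                    
─┼────┼────┼────┤             ┃                    
 │  9 │  3 │  7 │             ┃                    
─┼────┼────┼────┤             ┃                    
 │    │ 15 │ 12 │             ┃                    
─┴────┴────┴────┘             ┃                    
s: 3                          ┃                    
                              ┃                    
                              ┃                    
                              ┃                    
              ┏━━━━━━━━━━━━━━━━━━━━━━━━━━━━━━━━━━━┓
━━━━━━━━━━━━━━┃ Sokoban                           ┃
              ┠───────────────────────────────────┨
              ┃██████                             ┃
              ┃█  □◎█                             ┃


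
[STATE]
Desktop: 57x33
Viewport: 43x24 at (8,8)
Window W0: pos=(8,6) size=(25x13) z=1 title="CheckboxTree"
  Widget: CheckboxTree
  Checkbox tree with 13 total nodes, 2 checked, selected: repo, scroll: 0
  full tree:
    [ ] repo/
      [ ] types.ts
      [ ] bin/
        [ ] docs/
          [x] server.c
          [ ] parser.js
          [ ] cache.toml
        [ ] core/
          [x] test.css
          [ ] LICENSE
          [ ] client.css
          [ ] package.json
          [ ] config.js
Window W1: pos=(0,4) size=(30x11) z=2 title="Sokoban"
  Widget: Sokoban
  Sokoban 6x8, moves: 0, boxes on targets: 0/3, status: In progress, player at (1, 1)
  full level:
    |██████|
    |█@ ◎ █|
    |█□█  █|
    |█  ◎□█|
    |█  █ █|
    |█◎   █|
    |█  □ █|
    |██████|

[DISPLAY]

                     ┃──┨                  
                     ┃  ┃                  
                     ┃  ┃                  
                     ┃  ┃                  
                     ┃  ┃                  
                     ┃  ┃                  
━━━━━━━━━━━━━━━━━━━━━┛  ┃                  
┃       [ ] cache.toml  ┃                  
┃     [-] core/         ┃                  
┃       [x] test.css    ┃                  
┗━━━━━━━━━━━━━━━━━━━━━━━┛                  
                                           
                                           
                                           
                                           
                                           
                                           
                                           
                                           
                                           
                                           
                                           
                                           
                                           


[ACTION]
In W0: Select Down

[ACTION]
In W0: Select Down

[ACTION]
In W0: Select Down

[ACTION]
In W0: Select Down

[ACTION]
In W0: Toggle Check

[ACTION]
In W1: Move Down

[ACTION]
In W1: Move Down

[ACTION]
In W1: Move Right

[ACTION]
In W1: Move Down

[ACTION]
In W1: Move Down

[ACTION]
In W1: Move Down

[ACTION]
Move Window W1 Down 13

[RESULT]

┠───────────────────────┨                  
┃ [-] repo/             ┃                  
┃   [ ] types.ts        ┃                  
┃   [-] bin/            ┃                  
┃     [ ] docs/         ┃                  
┃>      [ ] server.c    ┃                  
┃       [ ] parser.js   ┃                  
┃       [ ] cache.toml  ┃                  
┃     [-] core/         ┃                  
━━━━━━━━━━━━━━━━━━━━━┓  ┃                  
n                    ┃━━┛                  
─────────────────────┨                     
                     ┃                     
                     ┃                     
                     ┃                     
                     ┃                     
                     ┃                     
                     ┃                     
                     ┃                     
━━━━━━━━━━━━━━━━━━━━━┛                     
                                           
                                           
                                           
                                           


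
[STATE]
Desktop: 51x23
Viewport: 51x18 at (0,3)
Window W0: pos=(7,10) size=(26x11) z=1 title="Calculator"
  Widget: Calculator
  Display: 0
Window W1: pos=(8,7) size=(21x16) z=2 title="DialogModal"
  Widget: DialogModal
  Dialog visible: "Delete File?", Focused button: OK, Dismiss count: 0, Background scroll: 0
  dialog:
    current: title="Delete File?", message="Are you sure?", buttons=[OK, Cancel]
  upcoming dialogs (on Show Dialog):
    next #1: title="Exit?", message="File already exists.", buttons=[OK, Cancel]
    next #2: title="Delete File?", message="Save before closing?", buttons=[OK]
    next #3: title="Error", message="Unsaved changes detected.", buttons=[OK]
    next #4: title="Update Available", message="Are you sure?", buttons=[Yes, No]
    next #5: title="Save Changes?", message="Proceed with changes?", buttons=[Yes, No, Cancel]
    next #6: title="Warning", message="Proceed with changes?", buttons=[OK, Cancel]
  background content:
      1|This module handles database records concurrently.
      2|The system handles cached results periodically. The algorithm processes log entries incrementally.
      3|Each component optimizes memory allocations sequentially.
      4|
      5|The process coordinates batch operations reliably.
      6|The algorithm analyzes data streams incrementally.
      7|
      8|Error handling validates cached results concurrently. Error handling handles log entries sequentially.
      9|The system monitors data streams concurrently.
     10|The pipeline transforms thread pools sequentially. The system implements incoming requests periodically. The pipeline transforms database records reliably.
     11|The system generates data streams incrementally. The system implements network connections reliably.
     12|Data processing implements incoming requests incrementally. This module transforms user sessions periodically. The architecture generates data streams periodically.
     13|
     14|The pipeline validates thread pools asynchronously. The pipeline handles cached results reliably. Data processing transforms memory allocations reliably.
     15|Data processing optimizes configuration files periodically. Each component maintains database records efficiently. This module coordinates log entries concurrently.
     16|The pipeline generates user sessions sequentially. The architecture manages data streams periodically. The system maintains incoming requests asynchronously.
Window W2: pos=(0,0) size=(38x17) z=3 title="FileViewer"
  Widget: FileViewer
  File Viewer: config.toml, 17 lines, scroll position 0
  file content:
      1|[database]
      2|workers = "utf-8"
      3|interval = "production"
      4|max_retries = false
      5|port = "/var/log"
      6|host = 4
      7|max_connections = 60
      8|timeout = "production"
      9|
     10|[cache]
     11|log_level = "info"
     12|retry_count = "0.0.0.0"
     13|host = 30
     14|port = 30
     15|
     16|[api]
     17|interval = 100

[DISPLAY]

┃[database]                         ▲┃             
┃workers = "utf-8"                  █┃             
┃interval = "production"            ░┃             
┃max_retries = false                ░┃             
┃port = "/var/log"                  ░┃             
┃host = 4                           ░┃             
┃max_connections = 60               ░┃             
┃timeout = "production"             ░┃             
┃                                   ░┃             
┃[cache]                            ░┃             
┃log_level = "info"                 ░┃             
┃retry_count = "0.0.0.0"            ░┃             
┃host = 30                          ▼┃             
┗━━━━━━━━━━━━━━━━━━━━━━━━━━━━━━━━━━━━┛             
       ┃┃Er└─────────────┘li┃   ┃                  
       ┃┃The system monitors┃   ┃                  
       ┃┃The pipeline transf┃   ┃                  
       ┗┃The system generate┃━━━┛                  


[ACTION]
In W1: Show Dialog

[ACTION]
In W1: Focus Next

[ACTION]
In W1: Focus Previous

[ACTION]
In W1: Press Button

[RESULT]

┃[database]                         ▲┃             
┃workers = "utf-8"                  █┃             
┃interval = "production"            ░┃             
┃max_retries = false                ░┃             
┃port = "/var/log"                  ░┃             
┃host = 4                           ░┃             
┃max_connections = 60               ░┃             
┃timeout = "production"             ░┃             
┃                                   ░┃             
┃[cache]                            ░┃             
┃log_level = "info"                 ░┃             
┃retry_count = "0.0.0.0"            ░┃             
┃host = 30                          ▼┃             
┗━━━━━━━━━━━━━━━━━━━━━━━━━━━━━━━━━━━━┛             
       ┃┃Error handling vali┃   ┃                  
       ┃┃The system monitors┃   ┃                  
       ┃┃The pipeline transf┃   ┃                  
       ┗┃The system generate┃━━━┛                  


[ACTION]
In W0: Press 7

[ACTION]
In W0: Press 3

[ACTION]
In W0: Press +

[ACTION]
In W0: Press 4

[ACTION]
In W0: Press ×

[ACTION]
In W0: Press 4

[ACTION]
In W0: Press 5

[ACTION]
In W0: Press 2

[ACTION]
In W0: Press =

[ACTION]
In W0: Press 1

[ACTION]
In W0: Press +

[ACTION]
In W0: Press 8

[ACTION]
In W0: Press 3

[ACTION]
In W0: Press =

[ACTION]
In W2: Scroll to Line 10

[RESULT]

┃port = "/var/log"                  ▲┃             
┃host = 4                           ░┃             
┃max_connections = 60               ░┃             
┃timeout = "production"             ░┃             
┃                                   ░┃             
┃[cache]                            ░┃             
┃log_level = "info"                 ░┃             
┃retry_count = "0.0.0.0"            ░┃             
┃host = 30                          ░┃             
┃port = 30                          ░┃             
┃                                   ░┃             
┃[api]                              █┃             
┃interval = 100                     ▼┃             
┗━━━━━━━━━━━━━━━━━━━━━━━━━━━━━━━━━━━━┛             
       ┃┃Error handling vali┃   ┃                  
       ┃┃The system monitors┃   ┃                  
       ┃┃The pipeline transf┃   ┃                  
       ┗┃The system generate┃━━━┛                  


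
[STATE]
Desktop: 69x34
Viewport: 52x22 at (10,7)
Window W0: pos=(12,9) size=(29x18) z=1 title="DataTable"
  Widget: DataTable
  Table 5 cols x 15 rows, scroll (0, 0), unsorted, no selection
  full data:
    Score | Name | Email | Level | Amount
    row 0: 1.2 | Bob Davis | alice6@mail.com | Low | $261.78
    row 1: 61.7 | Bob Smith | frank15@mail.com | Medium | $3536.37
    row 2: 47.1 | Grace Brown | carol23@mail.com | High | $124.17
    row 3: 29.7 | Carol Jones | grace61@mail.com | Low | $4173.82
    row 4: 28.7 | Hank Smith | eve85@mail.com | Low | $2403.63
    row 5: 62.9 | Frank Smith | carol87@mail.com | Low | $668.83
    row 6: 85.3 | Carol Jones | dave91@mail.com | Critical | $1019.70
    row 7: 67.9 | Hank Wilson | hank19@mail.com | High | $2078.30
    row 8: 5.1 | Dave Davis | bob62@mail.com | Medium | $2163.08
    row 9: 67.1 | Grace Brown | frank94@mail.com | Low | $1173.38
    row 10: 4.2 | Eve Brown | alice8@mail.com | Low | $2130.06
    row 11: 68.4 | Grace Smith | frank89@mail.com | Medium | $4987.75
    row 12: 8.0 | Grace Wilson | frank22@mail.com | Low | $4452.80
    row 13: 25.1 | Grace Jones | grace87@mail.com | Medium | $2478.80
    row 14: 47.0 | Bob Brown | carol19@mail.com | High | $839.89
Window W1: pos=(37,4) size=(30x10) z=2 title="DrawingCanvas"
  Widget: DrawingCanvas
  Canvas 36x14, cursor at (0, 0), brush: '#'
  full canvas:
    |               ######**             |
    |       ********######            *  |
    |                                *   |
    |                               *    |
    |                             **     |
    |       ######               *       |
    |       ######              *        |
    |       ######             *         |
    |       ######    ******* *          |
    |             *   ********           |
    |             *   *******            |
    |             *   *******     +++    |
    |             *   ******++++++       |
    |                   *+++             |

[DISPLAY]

                           ┃+              ######** 
                           ┃       ********######   
  ┏━━━━━━━━━━━━━━━━━━━━━━━━┃                        
  ┃ DataTable              ┃                        
  ┠────────────────────────┃                        
  ┃Score│Name        │Email┃       ######           
  ┃─────┼────────────┼─────┗━━━━━━━━━━━━━━━━━━━━━━━━
  ┃1.2  │Bob Davis   │alice6@m┃                     
  ┃61.7 │Bob Smith   │frank15@┃                     
  ┃47.1 │Grace Brown │carol23@┃                     
  ┃29.7 │Carol Jones │grace61@┃                     
  ┃28.7 │Hank Smith  │eve85@ma┃                     
  ┃62.9 │Frank Smith │carol87@┃                     
  ┃85.3 │Carol Jones │dave91@m┃                     
  ┃67.9 │Hank Wilson │hank19@m┃                     
  ┃5.1  │Dave Davis  │bob62@ma┃                     
  ┃67.1 │Grace Brown │frank94@┃                     
  ┃4.2  │Eve Brown   │alice8@m┃                     
  ┃68.4 │Grace Smith │frank89@┃                     
  ┗━━━━━━━━━━━━━━━━━━━━━━━━━━━┛                     
                                                    
                                                    


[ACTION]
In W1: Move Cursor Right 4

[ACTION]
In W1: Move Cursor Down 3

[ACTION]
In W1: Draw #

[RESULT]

                           ┃               ######** 
                           ┃       ********######   
  ┏━━━━━━━━━━━━━━━━━━━━━━━━┃                        
  ┃ DataTable              ┃    #                   
  ┠────────────────────────┃                        
  ┃Score│Name        │Email┃       ######           
  ┃─────┼────────────┼─────┗━━━━━━━━━━━━━━━━━━━━━━━━
  ┃1.2  │Bob Davis   │alice6@m┃                     
  ┃61.7 │Bob Smith   │frank15@┃                     
  ┃47.1 │Grace Brown │carol23@┃                     
  ┃29.7 │Carol Jones │grace61@┃                     
  ┃28.7 │Hank Smith  │eve85@ma┃                     
  ┃62.9 │Frank Smith │carol87@┃                     
  ┃85.3 │Carol Jones │dave91@m┃                     
  ┃67.9 │Hank Wilson │hank19@m┃                     
  ┃5.1  │Dave Davis  │bob62@ma┃                     
  ┃67.1 │Grace Brown │frank94@┃                     
  ┃4.2  │Eve Brown   │alice8@m┃                     
  ┃68.4 │Grace Smith │frank89@┃                     
  ┗━━━━━━━━━━━━━━━━━━━━━━━━━━━┛                     
                                                    
                                                    


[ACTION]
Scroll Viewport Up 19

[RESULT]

                                                    
                                                    
                                                    
                                                    
                           ┏━━━━━━━━━━━━━━━━━━━━━━━━
                           ┃ DrawingCanvas          
                           ┠────────────────────────
                           ┃               ######** 
                           ┃       ********######   
  ┏━━━━━━━━━━━━━━━━━━━━━━━━┃                        
  ┃ DataTable              ┃    #                   
  ┠────────────────────────┃                        
  ┃Score│Name        │Email┃       ######           
  ┃─────┼────────────┼─────┗━━━━━━━━━━━━━━━━━━━━━━━━
  ┃1.2  │Bob Davis   │alice6@m┃                     
  ┃61.7 │Bob Smith   │frank15@┃                     
  ┃47.1 │Grace Brown │carol23@┃                     
  ┃29.7 │Carol Jones │grace61@┃                     
  ┃28.7 │Hank Smith  │eve85@ma┃                     
  ┃62.9 │Frank Smith │carol87@┃                     
  ┃85.3 │Carol Jones │dave91@m┃                     
  ┃67.9 │Hank Wilson │hank19@m┃                     


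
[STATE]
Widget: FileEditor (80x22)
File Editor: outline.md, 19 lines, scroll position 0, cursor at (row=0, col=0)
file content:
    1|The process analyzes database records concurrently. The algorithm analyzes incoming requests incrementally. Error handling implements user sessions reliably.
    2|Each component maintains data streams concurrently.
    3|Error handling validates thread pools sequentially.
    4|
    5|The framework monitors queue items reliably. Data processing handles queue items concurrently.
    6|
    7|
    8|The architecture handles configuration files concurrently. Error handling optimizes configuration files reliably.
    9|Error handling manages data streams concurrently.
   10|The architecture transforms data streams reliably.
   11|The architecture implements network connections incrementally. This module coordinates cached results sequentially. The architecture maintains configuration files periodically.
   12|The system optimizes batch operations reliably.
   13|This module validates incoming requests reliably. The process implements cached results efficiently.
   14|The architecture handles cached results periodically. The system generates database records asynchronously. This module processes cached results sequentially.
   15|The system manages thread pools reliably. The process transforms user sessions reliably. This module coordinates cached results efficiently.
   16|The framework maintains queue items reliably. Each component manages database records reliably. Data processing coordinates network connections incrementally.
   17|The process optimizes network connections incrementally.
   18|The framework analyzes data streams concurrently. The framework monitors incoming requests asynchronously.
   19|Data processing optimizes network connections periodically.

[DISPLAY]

█he process analyzes database records concurrently. The algorithm analyzes inco▲
Each component maintains data streams concurrently.                            █
Error handling validates thread pools sequentially.                            ░
                                                                               ░
The framework monitors queue items reliably. Data processing handles queue item░
                                                                               ░
                                                                               ░
The architecture handles configuration files concurrently. Error handling optim░
Error handling manages data streams concurrently.                              ░
The architecture transforms data streams reliably.                             ░
The architecture implements network connections incrementally. This module coor░
The system optimizes batch operations reliably.                                ░
This module validates incoming requests reliably. The process implements cached░
The architecture handles cached results periodically. The system generates data░
The system manages thread pools reliably. The process transforms user sessions ░
The framework maintains queue items reliably. Each component manages database r░
The process optimizes network connections incrementally.                       ░
The framework analyzes data streams concurrently. The framework monitors incomi░
Data processing optimizes network connections periodically.                    ░
                                                                               ░
                                                                               ░
                                                                               ▼


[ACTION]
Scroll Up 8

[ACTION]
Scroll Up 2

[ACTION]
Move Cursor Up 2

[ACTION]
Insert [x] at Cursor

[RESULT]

x█he process analyzes database records concurrently. The algorithm analyzes inc▲
Each component maintains data streams concurrently.                            █
Error handling validates thread pools sequentially.                            ░
                                                                               ░
The framework monitors queue items reliably. Data processing handles queue item░
                                                                               ░
                                                                               ░
The architecture handles configuration files concurrently. Error handling optim░
Error handling manages data streams concurrently.                              ░
The architecture transforms data streams reliably.                             ░
The architecture implements network connections incrementally. This module coor░
The system optimizes batch operations reliably.                                ░
This module validates incoming requests reliably. The process implements cached░
The architecture handles cached results periodically. The system generates data░
The system manages thread pools reliably. The process transforms user sessions ░
The framework maintains queue items reliably. Each component manages database r░
The process optimizes network connections incrementally.                       ░
The framework analyzes data streams concurrently. The framework monitors incomi░
Data processing optimizes network connections periodically.                    ░
                                                                               ░
                                                                               ░
                                                                               ▼


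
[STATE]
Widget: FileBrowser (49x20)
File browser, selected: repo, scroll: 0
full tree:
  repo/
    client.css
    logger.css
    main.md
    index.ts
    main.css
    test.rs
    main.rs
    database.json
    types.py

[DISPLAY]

> [-] repo/                                      
    client.css                                   
    logger.css                                   
    main.md                                      
    index.ts                                     
    main.css                                     
    test.rs                                      
    main.rs                                      
    database.json                                
    types.py                                     
                                                 
                                                 
                                                 
                                                 
                                                 
                                                 
                                                 
                                                 
                                                 
                                                 


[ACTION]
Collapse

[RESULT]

> [+] repo/                                      
                                                 
                                                 
                                                 
                                                 
                                                 
                                                 
                                                 
                                                 
                                                 
                                                 
                                                 
                                                 
                                                 
                                                 
                                                 
                                                 
                                                 
                                                 
                                                 


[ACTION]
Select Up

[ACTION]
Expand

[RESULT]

> [-] repo/                                      
    client.css                                   
    logger.css                                   
    main.md                                      
    index.ts                                     
    main.css                                     
    test.rs                                      
    main.rs                                      
    database.json                                
    types.py                                     
                                                 
                                                 
                                                 
                                                 
                                                 
                                                 
                                                 
                                                 
                                                 
                                                 


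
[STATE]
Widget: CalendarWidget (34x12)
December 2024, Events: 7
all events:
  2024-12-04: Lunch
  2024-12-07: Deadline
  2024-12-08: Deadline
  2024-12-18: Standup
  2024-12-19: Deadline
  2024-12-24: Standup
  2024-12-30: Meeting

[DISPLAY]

          December 2024           
Mo Tu We Th Fr Sa Su              
                   1              
 2  3  4*  5  6  7*  8*           
 9 10 11 12 13 14 15              
16 17 18* 19* 20 21 22            
23 24* 25 26 27 28 29             
30* 31                            
                                  
                                  
                                  
                                  


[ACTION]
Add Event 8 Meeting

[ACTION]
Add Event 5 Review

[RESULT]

          December 2024           
Mo Tu We Th Fr Sa Su              
                   1              
 2  3  4*  5*  6  7*  8*          
 9 10 11 12 13 14 15              
16 17 18* 19* 20 21 22            
23 24* 25 26 27 28 29             
30* 31                            
                                  
                                  
                                  
                                  


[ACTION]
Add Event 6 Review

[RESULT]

          December 2024           
Mo Tu We Th Fr Sa Su              
                   1              
 2  3  4*  5*  6*  7*  8*         
 9 10 11 12 13 14 15              
16 17 18* 19* 20 21 22            
23 24* 25 26 27 28 29             
30* 31                            
                                  
                                  
                                  
                                  


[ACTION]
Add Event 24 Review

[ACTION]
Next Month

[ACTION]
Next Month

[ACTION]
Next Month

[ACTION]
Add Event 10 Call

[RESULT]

            March 2025            
Mo Tu We Th Fr Sa Su              
                1  2              
 3  4  5  6  7  8  9              
10* 11 12 13 14 15 16             
17 18 19 20 21 22 23              
24 25 26 27 28 29 30              
31                                
                                  
                                  
                                  
                                  


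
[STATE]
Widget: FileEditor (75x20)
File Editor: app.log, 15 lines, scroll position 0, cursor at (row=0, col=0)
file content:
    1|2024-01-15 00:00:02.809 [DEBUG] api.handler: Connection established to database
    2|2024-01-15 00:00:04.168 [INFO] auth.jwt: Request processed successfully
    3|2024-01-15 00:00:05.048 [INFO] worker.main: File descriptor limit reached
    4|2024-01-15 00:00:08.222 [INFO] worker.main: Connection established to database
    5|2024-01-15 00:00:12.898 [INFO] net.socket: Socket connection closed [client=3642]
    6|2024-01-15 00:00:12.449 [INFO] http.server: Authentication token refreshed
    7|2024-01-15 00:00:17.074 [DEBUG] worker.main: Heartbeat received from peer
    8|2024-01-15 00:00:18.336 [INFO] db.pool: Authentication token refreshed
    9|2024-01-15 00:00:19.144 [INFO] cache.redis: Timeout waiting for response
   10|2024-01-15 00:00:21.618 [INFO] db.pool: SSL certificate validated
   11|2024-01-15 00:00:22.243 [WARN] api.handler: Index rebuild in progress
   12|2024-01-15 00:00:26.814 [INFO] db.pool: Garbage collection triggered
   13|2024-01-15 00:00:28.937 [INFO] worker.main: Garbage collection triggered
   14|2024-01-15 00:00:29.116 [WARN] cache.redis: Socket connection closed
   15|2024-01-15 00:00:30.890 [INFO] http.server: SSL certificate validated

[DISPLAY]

█024-01-15 00:00:02.809 [DEBUG] api.handler: Connection established to dat▲
2024-01-15 00:00:04.168 [INFO] auth.jwt: Request processed successfully   █
2024-01-15 00:00:05.048 [INFO] worker.main: File descriptor limit reached ░
2024-01-15 00:00:08.222 [INFO] worker.main: Connection established to data░
2024-01-15 00:00:12.898 [INFO] net.socket: Socket connection closed [clien░
2024-01-15 00:00:12.449 [INFO] http.server: Authentication token refreshed░
2024-01-15 00:00:17.074 [DEBUG] worker.main: Heartbeat received from peer ░
2024-01-15 00:00:18.336 [INFO] db.pool: Authentication token refreshed    ░
2024-01-15 00:00:19.144 [INFO] cache.redis: Timeout waiting for response  ░
2024-01-15 00:00:21.618 [INFO] db.pool: SSL certificate validated         ░
2024-01-15 00:00:22.243 [WARN] api.handler: Index rebuild in progress     ░
2024-01-15 00:00:26.814 [INFO] db.pool: Garbage collection triggered      ░
2024-01-15 00:00:28.937 [INFO] worker.main: Garbage collection triggered  ░
2024-01-15 00:00:29.116 [WARN] cache.redis: Socket connection closed      ░
2024-01-15 00:00:30.890 [INFO] http.server: SSL certificate validated     ░
                                                                          ░
                                                                          ░
                                                                          ░
                                                                          ░
                                                                          ▼


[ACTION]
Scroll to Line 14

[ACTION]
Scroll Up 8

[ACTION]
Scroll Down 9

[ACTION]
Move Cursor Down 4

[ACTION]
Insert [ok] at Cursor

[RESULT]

2024-01-15 00:00:02.809 [DEBUG] api.handler: Connection established to dat▲
2024-01-15 00:00:04.168 [INFO] auth.jwt: Request processed successfully   █
2024-01-15 00:00:05.048 [INFO] worker.main: File descriptor limit reached ░
2024-01-15 00:00:08.222 [INFO] worker.main: Connection established to data░
ok█024-01-15 00:00:12.898 [INFO] net.socket: Socket connection closed [cli░
2024-01-15 00:00:12.449 [INFO] http.server: Authentication token refreshed░
2024-01-15 00:00:17.074 [DEBUG] worker.main: Heartbeat received from peer ░
2024-01-15 00:00:18.336 [INFO] db.pool: Authentication token refreshed    ░
2024-01-15 00:00:19.144 [INFO] cache.redis: Timeout waiting for response  ░
2024-01-15 00:00:21.618 [INFO] db.pool: SSL certificate validated         ░
2024-01-15 00:00:22.243 [WARN] api.handler: Index rebuild in progress     ░
2024-01-15 00:00:26.814 [INFO] db.pool: Garbage collection triggered      ░
2024-01-15 00:00:28.937 [INFO] worker.main: Garbage collection triggered  ░
2024-01-15 00:00:29.116 [WARN] cache.redis: Socket connection closed      ░
2024-01-15 00:00:30.890 [INFO] http.server: SSL certificate validated     ░
                                                                          ░
                                                                          ░
                                                                          ░
                                                                          ░
                                                                          ▼


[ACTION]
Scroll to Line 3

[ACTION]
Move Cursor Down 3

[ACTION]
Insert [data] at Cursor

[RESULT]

2024-01-15 00:00:02.809 [DEBUG] api.handler: Connection established to dat▲
2024-01-15 00:00:04.168 [INFO] auth.jwt: Request processed successfully   █
2024-01-15 00:00:05.048 [INFO] worker.main: File descriptor limit reached ░
2024-01-15 00:00:08.222 [INFO] worker.main: Connection established to data░
ok2024-01-15 00:00:12.898 [INFO] net.socket: Socket connection closed [cli░
2024-01-15 00:00:12.449 [INFO] http.server: Authentication token refreshed░
2024-01-15 00:00:17.074 [DEBUG] worker.main: Heartbeat received from peer ░
20data█4-01-15 00:00:18.336 [INFO] db.pool: Authentication token refreshed░
2024-01-15 00:00:19.144 [INFO] cache.redis: Timeout waiting for response  ░
2024-01-15 00:00:21.618 [INFO] db.pool: SSL certificate validated         ░
2024-01-15 00:00:22.243 [WARN] api.handler: Index rebuild in progress     ░
2024-01-15 00:00:26.814 [INFO] db.pool: Garbage collection triggered      ░
2024-01-15 00:00:28.937 [INFO] worker.main: Garbage collection triggered  ░
2024-01-15 00:00:29.116 [WARN] cache.redis: Socket connection closed      ░
2024-01-15 00:00:30.890 [INFO] http.server: SSL certificate validated     ░
                                                                          ░
                                                                          ░
                                                                          ░
                                                                          ░
                                                                          ▼


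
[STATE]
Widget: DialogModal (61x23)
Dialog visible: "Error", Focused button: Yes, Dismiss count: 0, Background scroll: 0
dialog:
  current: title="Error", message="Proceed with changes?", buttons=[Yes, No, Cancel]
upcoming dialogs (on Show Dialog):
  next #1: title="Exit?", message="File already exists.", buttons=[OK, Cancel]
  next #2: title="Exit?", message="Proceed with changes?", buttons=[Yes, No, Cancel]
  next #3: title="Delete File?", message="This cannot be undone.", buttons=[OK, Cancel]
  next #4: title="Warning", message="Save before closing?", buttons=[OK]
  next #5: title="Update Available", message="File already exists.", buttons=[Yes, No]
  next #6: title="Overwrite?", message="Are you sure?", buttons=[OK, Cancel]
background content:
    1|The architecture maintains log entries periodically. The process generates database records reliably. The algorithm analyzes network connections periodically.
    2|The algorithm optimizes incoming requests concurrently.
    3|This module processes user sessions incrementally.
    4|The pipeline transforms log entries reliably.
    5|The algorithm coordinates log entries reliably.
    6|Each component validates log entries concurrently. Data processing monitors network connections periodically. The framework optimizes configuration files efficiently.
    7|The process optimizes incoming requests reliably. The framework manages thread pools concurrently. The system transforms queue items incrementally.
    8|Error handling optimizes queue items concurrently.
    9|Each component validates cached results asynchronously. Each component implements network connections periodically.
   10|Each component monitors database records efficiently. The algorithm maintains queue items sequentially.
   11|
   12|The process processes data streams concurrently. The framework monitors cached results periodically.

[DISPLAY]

The architecture maintains log entries periodically. The proc
The algorithm optimizes incoming requests concurrently.      
This module processes user sessions incrementally.           
The pipeline transforms log entries reliably.                
The algorithm coordinates log entries reliably.              
Each component validates log entries concurrently. Data proce
The process optimizes incoming requests reliably. The framewo
Error handling optimizes queue items concurrently.           
Each component validates cached results asynchronously. Each 
Each component mon┌───────────────────────┐ficiently. The alg
                  │         Error         │                  
The process proces│ Proceed with changes? │ntly. The framewor
                  │  [Yes]  No   Cancel   │                  
                  └───────────────────────┘                  
                                                             
                                                             
                                                             
                                                             
                                                             
                                                             
                                                             
                                                             
                                                             


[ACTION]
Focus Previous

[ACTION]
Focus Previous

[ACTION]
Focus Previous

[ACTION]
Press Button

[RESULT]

The architecture maintains log entries periodically. The proc
The algorithm optimizes incoming requests concurrently.      
This module processes user sessions incrementally.           
The pipeline transforms log entries reliably.                
The algorithm coordinates log entries reliably.              
Each component validates log entries concurrently. Data proce
The process optimizes incoming requests reliably. The framewo
Error handling optimizes queue items concurrently.           
Each component validates cached results asynchronously. Each 
Each component monitors database records efficiently. The alg
                                                             
The process processes data streams concurrently. The framewor
                                                             
                                                             
                                                             
                                                             
                                                             
                                                             
                                                             
                                                             
                                                             
                                                             
                                                             
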